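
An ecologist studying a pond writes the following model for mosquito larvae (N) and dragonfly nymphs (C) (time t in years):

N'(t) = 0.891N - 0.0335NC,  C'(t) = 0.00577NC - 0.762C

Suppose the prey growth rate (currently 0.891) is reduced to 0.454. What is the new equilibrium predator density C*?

At the interior fixed point, setting dN/dt = 0 with N > 0 fixes C* = (prey growth rate)/(NC coefficient) — independent of the other coefficients.
With the change, C* = 0.454/0.0335 = 13.6; it falls from 26.6.

C* ≈ 13.6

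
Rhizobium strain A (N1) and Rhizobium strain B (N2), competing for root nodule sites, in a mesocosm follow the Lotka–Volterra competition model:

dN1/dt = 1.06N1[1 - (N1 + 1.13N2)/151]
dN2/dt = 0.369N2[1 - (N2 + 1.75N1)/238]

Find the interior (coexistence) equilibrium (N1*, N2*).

N1* ≈ 121, N2* ≈ 26.9

Setting both brackets to zero gives the nullclines N1 + 1.13N2 = 151 and 1.75N1 + N2 = 238.
Substituting N2 = 238 - 1.75N1 into the first: N1(1 - 1.13·1.75) = 151 - 1.13·238.
So N1* = -118/-0.977 = 121, and then N2* = 238 - 1.75·121 = 26.9.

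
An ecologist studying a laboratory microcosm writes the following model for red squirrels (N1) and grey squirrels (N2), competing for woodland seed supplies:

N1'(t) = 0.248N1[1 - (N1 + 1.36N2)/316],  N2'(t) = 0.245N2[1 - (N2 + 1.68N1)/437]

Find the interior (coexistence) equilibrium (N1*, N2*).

Setting both brackets to zero gives the nullclines N1 + 1.36N2 = 316 and 1.68N1 + N2 = 437.
Substituting N2 = 437 - 1.68N1 into the first: N1(1 - 1.36·1.68) = 316 - 1.36·437.
So N1* = -278/-1.28 = 217, and then N2* = 437 - 1.68·217 = 73.1.

N1* ≈ 217, N2* ≈ 73.1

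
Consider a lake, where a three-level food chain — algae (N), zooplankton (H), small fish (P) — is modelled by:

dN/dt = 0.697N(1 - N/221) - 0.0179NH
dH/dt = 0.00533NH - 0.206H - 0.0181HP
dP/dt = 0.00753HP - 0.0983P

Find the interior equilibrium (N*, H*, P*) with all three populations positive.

N* ≈ 147, H* ≈ 13.1, P* ≈ 31.9

From dP/dt = 0: 0.00753H* = 0.0983, so H* = 13.1.
From dN/dt = 0: 0.697(1 - N*/221) = 0.0179·13.1, giving N* = 221·(1 - 0.335) = 147.
From dH/dt = 0: 0.00533·147 - 0.206 = 0.0181P*, so P* = 0.577/0.0181 = 31.9.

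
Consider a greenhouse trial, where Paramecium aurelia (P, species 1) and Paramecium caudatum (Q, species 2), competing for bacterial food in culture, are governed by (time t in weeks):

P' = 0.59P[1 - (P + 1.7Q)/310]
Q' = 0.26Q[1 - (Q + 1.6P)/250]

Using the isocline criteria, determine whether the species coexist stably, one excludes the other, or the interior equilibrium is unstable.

Compare the nullcline intercepts: K1/α12 = 310/1.7 = 182 < K2 = 250; K2/α21 = 250/1.6 = 156 < K1 = 310.
Since both are reversed, neither can invade when rare; the interior point is a saddle.

unstable coexistence (outcome depends on initial conditions)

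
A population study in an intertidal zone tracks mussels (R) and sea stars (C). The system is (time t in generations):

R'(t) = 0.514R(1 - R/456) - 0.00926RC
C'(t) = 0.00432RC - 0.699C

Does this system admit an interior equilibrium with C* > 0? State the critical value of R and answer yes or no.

The predator equation gives dC/dt > 0 only when R > 0.699/0.00432 = 162.
Without the predator, R → K = 456. Since 456 > 162, the predator can invade and persist.

Threshold R = 162; K > 162, so yes, the predator persists.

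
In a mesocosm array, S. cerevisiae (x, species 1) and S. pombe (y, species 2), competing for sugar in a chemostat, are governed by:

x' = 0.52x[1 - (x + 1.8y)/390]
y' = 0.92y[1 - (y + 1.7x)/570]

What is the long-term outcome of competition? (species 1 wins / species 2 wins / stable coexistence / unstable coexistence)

Compare the nullcline intercepts: K1/α12 = 390/1.8 = 217 < K2 = 570; K2/α21 = 570/1.7 = 335 < K1 = 390.
Since both are reversed, neither can invade when rare; the interior point is a saddle.

unstable coexistence (outcome depends on initial conditions)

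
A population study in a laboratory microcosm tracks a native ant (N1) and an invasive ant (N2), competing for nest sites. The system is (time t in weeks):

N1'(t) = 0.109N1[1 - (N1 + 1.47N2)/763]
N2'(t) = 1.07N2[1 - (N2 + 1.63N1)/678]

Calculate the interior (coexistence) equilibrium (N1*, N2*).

Setting both brackets to zero gives the nullclines N1 + 1.47N2 = 763 and 1.63N1 + N2 = 678.
Substituting N2 = 678 - 1.63N1 into the first: N1(1 - 1.47·1.63) = 763 - 1.47·678.
So N1* = -234/-1.4 = 167, and then N2* = 678 - 1.63·167 = 405.

N1* ≈ 167, N2* ≈ 405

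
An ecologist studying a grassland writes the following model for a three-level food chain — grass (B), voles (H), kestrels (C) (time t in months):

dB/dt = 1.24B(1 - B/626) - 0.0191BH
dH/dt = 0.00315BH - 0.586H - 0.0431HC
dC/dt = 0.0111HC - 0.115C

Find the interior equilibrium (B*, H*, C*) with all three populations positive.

B* ≈ 526, H* ≈ 10.4, C* ≈ 24.9

From dC/dt = 0: 0.0111H* = 0.115, so H* = 10.4.
From dB/dt = 0: 1.24(1 - B*/626) = 0.0191·10.4, giving B* = 626·(1 - 0.16) = 526.
From dH/dt = 0: 0.00315·526 - 0.586 = 0.0431C*, so C* = 1.07/0.0431 = 24.9.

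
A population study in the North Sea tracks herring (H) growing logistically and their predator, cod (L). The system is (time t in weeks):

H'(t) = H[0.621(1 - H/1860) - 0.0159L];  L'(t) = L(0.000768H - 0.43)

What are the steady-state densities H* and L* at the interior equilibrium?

From dL/dt = 0 with L > 0: 0.000768H* = 0.43, so H* = 560.
Substitute into dH/dt = 0: 0.621(1 - 560/1860) = 0.0159L*.
The bracket is 0.699, giving L* = 0.434/0.0159 = 27.3.

H* ≈ 560, L* ≈ 27.3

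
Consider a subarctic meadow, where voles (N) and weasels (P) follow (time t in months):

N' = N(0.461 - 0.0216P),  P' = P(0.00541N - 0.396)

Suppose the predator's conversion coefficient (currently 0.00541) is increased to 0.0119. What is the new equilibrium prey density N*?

At the interior fixed point, setting dP/dt = 0 with P > 0 fixes N* = (predator death rate)/(NP coefficient) — independent of the other coefficients.
With the change, N* = 0.396/0.0119 = 33.3; it falls from 73.2.

N* ≈ 33.3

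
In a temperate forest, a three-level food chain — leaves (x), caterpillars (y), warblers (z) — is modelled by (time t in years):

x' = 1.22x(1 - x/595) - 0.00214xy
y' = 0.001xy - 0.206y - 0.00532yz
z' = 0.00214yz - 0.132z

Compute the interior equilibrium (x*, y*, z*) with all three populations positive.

From dz/dt = 0: 0.00214y* = 0.132, so y* = 61.7.
From dx/dt = 0: 1.22(1 - x*/595) = 0.00214·61.7, giving x* = 595·(1 - 0.108) = 531.
From dy/dt = 0: 0.001·531 - 0.206 = 0.00532z*, so z* = 0.325/0.00532 = 61.

x* ≈ 531, y* ≈ 61.7, z* ≈ 61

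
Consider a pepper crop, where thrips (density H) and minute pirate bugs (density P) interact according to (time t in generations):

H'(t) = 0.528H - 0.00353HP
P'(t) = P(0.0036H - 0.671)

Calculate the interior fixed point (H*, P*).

H* ≈ 186, P* ≈ 150

Set dP/dt = 0 with P > 0: 0.0036H - 0.671 = 0, so H* = 0.671/0.0036 = 186.
Set dH/dt = 0 with H > 0: 0.528 - 0.00353P = 0, so P* = 0.528/0.00353 = 150.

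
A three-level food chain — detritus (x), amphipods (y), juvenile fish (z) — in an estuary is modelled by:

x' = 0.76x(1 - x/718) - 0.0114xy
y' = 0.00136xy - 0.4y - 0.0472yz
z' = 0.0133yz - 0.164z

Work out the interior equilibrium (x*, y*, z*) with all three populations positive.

x* ≈ 585, y* ≈ 12.3, z* ≈ 8.39

From dz/dt = 0: 0.0133y* = 0.164, so y* = 12.3.
From dx/dt = 0: 0.76(1 - x*/718) = 0.0114·12.3, giving x* = 718·(1 - 0.185) = 585.
From dy/dt = 0: 0.00136·585 - 0.4 = 0.0472z*, so z* = 0.396/0.0472 = 8.39.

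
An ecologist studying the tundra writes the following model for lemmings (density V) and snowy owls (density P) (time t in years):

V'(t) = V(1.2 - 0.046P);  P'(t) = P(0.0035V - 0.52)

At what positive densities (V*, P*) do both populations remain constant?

Set dP/dt = 0 with P > 0: 0.0035V - 0.52 = 0, so V* = 0.52/0.0035 = 149.
Set dV/dt = 0 with V > 0: 1.2 - 0.046P = 0, so P* = 1.2/0.046 = 26.1.

V* ≈ 149, P* ≈ 26.1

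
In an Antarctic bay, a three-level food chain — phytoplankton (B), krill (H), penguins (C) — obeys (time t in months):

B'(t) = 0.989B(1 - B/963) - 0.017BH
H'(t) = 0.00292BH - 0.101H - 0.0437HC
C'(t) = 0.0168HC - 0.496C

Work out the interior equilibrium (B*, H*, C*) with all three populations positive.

From dC/dt = 0: 0.0168H* = 0.496, so H* = 29.5.
From dB/dt = 0: 0.989(1 - B*/963) = 0.017·29.5, giving B* = 963·(1 - 0.507) = 474.
From dH/dt = 0: 0.00292·474 - 0.101 = 0.0437C*, so C* = 1.28/0.0437 = 29.4.

B* ≈ 474, H* ≈ 29.5, C* ≈ 29.4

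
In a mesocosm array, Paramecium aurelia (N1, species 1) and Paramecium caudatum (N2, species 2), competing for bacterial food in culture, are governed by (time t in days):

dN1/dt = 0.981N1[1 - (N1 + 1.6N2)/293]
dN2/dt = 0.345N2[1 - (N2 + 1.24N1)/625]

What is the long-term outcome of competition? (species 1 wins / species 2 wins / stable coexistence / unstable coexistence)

Compare the nullcline intercepts: K1/α12 = 293/1.6 = 183 < K2 = 625; K2/α21 = 625/1.24 = 504 > K1 = 293.
Since the inequalities point opposite ways, species 2 can invade but species 1 cannot.

species 2 excludes species 1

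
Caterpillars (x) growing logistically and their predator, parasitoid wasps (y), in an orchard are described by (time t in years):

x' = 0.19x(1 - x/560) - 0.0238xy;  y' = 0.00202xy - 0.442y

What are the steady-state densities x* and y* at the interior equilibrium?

From dy/dt = 0 with y > 0: 0.00202x* = 0.442, so x* = 219.
Substitute into dx/dt = 0: 0.19(1 - 219/560) = 0.0238y*.
The bracket is 0.609, giving y* = 0.116/0.0238 = 4.86.

x* ≈ 219, y* ≈ 4.86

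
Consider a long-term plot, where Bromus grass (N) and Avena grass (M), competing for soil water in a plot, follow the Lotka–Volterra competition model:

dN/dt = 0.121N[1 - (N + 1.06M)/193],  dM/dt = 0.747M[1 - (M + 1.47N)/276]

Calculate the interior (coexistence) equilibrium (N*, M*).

Setting both brackets to zero gives the nullclines N + 1.06M = 193 and 1.47N + M = 276.
Substituting M = 276 - 1.47N into the first: N(1 - 1.06·1.47) = 193 - 1.06·276.
So N* = -99.6/-0.558 = 178, and then M* = 276 - 1.47·178 = 13.8.

N* ≈ 178, M* ≈ 13.8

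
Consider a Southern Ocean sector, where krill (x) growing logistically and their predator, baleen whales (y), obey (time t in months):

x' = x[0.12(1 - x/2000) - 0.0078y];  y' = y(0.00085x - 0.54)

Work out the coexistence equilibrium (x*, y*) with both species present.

From dy/dt = 0 with y > 0: 0.00085x* = 0.54, so x* = 635.
Substitute into dx/dt = 0: 0.12(1 - 635/2000) = 0.0078y*.
The bracket is 0.682, giving y* = 0.0819/0.0078 = 10.5.

x* ≈ 635, y* ≈ 10.5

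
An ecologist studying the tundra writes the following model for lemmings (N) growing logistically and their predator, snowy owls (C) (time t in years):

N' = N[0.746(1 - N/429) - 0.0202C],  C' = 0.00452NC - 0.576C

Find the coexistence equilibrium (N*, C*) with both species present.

From dC/dt = 0 with C > 0: 0.00452N* = 0.576, so N* = 127.
Substitute into dN/dt = 0: 0.746(1 - 127/429) = 0.0202C*.
The bracket is 0.703, giving C* = 0.524/0.0202 = 26.

N* ≈ 127, C* ≈ 26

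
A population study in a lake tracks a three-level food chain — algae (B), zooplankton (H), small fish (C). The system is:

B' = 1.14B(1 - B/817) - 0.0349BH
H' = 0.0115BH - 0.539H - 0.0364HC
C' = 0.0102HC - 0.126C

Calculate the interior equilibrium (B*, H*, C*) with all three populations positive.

From dC/dt = 0: 0.0102H* = 0.126, so H* = 12.4.
From dB/dt = 0: 1.14(1 - B*/817) = 0.0349·12.4, giving B* = 817·(1 - 0.378) = 508.
From dH/dt = 0: 0.0115·508 - 0.539 = 0.0364C*, so C* = 5.3/0.0364 = 146.

B* ≈ 508, H* ≈ 12.4, C* ≈ 146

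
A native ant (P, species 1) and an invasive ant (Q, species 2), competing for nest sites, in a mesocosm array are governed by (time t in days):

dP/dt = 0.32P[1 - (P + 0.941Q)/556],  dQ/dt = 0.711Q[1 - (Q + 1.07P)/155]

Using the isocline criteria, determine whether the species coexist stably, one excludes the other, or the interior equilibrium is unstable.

species 1 excludes species 2

Compare the nullcline intercepts: K1/α12 = 556/0.941 = 591 > K2 = 155; K2/α21 = 155/1.07 = 145 < K1 = 556.
Since the inequalities point opposite ways, species 1 can invade but species 2 cannot.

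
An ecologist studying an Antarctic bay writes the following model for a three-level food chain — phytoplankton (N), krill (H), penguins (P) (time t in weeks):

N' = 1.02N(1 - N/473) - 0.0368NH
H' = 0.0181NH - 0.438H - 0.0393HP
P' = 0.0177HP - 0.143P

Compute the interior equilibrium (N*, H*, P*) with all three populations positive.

From dP/dt = 0: 0.0177H* = 0.143, so H* = 8.08.
From dN/dt = 0: 1.02(1 - N*/473) = 0.0368·8.08, giving N* = 473·(1 - 0.291) = 335.
From dH/dt = 0: 0.0181·335 - 0.438 = 0.0393P*, so P* = 5.63/0.0393 = 143.

N* ≈ 335, H* ≈ 8.08, P* ≈ 143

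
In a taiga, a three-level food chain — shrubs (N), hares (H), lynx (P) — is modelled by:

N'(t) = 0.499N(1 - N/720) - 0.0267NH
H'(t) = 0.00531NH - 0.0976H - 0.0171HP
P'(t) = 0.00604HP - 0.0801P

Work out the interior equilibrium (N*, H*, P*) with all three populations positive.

N* ≈ 209, H* ≈ 13.3, P* ≈ 59.2

From dP/dt = 0: 0.00604H* = 0.0801, so H* = 13.3.
From dN/dt = 0: 0.499(1 - N*/720) = 0.0267·13.3, giving N* = 720·(1 - 0.71) = 209.
From dH/dt = 0: 0.00531·209 - 0.0976 = 0.0171P*, so P* = 1.01/0.0171 = 59.2.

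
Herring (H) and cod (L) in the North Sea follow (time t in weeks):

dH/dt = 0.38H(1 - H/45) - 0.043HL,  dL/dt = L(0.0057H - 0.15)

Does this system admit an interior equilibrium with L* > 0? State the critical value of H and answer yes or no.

Threshold H = 26.3; K > 26.3, so yes, the predator persists.

The predator equation gives dL/dt > 0 only when H > 0.15/0.0057 = 26.3.
Without the predator, H → K = 45. Since 45 > 26.3, the predator can invade and persist.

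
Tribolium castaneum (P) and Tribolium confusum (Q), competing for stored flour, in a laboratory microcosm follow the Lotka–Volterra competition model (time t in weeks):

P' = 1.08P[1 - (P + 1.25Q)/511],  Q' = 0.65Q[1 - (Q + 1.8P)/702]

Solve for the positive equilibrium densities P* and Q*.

P* ≈ 293, Q* ≈ 174

Setting both brackets to zero gives the nullclines P + 1.25Q = 511 and 1.8P + Q = 702.
Substituting Q = 702 - 1.8P into the first: P(1 - 1.25·1.8) = 511 - 1.25·702.
So P* = -366/-1.25 = 293, and then Q* = 702 - 1.8·293 = 174.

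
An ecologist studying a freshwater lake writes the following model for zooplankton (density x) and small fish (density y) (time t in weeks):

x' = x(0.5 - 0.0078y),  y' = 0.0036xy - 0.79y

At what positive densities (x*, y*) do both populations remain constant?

Set dy/dt = 0 with y > 0: 0.0036x - 0.79 = 0, so x* = 0.79/0.0036 = 219.
Set dx/dt = 0 with x > 0: 0.5 - 0.0078y = 0, so y* = 0.5/0.0078 = 64.1.

x* ≈ 219, y* ≈ 64.1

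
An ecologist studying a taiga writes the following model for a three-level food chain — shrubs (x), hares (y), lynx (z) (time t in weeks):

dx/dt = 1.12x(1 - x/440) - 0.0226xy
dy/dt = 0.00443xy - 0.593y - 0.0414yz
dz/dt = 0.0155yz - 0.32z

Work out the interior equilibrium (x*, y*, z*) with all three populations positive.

From dz/dt = 0: 0.0155y* = 0.32, so y* = 20.6.
From dx/dt = 0: 1.12(1 - x*/440) = 0.0226·20.6, giving x* = 440·(1 - 0.417) = 257.
From dy/dt = 0: 0.00443·257 - 0.593 = 0.0414z*, so z* = 0.544/0.0414 = 13.1.

x* ≈ 257, y* ≈ 20.6, z* ≈ 13.1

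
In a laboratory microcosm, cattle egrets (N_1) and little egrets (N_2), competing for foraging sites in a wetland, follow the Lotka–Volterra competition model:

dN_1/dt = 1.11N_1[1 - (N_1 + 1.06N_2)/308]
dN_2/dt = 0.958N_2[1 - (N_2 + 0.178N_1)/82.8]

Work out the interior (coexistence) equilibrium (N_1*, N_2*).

N_1* ≈ 271, N_2* ≈ 34.5

Setting both brackets to zero gives the nullclines N_1 + 1.06N_2 = 308 and 0.178N_1 + N_2 = 82.8.
Substituting N_2 = 82.8 - 0.178N_1 into the first: N_1(1 - 1.06·0.178) = 308 - 1.06·82.8.
So N_1* = 220/0.811 = 271, and then N_2* = 82.8 - 0.178·271 = 34.5.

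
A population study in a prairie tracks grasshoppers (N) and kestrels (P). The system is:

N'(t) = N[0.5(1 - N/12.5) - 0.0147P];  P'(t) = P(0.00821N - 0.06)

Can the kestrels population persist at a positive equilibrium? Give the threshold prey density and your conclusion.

The predator equation gives dP/dt > 0 only when N > 0.06/0.00821 = 7.31.
Without the predator, N → K = 12.5. Since 12.5 > 7.31, the predator can invade and persist.

Threshold N = 7.31; K > 7.31, so yes, the predator persists.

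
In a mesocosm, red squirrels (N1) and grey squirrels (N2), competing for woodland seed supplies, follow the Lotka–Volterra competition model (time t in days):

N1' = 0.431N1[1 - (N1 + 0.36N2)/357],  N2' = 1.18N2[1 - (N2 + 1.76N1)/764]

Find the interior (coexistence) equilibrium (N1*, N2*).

N1* ≈ 224, N2* ≈ 370

Setting both brackets to zero gives the nullclines N1 + 0.36N2 = 357 and 1.76N1 + N2 = 764.
Substituting N2 = 764 - 1.76N1 into the first: N1(1 - 0.36·1.76) = 357 - 0.36·764.
So N1* = 82/0.366 = 224, and then N2* = 764 - 1.76·224 = 370.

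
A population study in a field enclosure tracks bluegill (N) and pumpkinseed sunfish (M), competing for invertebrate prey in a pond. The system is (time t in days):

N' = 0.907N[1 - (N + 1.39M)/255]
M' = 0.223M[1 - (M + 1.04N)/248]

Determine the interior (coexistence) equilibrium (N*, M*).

N* ≈ 201, M* ≈ 38.6

Setting both brackets to zero gives the nullclines N + 1.39M = 255 and 1.04N + M = 248.
Substituting M = 248 - 1.04N into the first: N(1 - 1.39·1.04) = 255 - 1.39·248.
So N* = -89.7/-0.446 = 201, and then M* = 248 - 1.04·201 = 38.6.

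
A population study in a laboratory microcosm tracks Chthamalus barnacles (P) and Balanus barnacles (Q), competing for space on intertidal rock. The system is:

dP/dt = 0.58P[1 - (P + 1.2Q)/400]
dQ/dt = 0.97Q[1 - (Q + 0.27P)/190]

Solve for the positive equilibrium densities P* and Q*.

Setting both brackets to zero gives the nullclines P + 1.2Q = 400 and 0.27P + Q = 190.
Substituting Q = 190 - 0.27P into the first: P(1 - 1.2·0.27) = 400 - 1.2·190.
So P* = 172/0.676 = 254, and then Q* = 190 - 0.27·254 = 121.

P* ≈ 254, Q* ≈ 121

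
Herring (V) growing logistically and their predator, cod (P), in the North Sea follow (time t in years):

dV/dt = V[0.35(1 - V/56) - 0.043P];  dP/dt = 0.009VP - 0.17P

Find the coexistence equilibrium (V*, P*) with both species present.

From dP/dt = 0 with P > 0: 0.009V* = 0.17, so V* = 18.9.
Substitute into dV/dt = 0: 0.35(1 - 18.9/56) = 0.043P*.
The bracket is 0.663, giving P* = 0.232/0.043 = 5.39.

V* ≈ 18.9, P* ≈ 5.39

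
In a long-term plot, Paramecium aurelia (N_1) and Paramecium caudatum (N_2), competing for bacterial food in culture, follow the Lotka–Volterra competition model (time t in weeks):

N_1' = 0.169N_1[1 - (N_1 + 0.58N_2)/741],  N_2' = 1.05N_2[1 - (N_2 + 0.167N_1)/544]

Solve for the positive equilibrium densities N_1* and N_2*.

Setting both brackets to zero gives the nullclines N_1 + 0.58N_2 = 741 and 0.167N_1 + N_2 = 544.
Substituting N_2 = 544 - 0.167N_1 into the first: N_1(1 - 0.58·0.167) = 741 - 0.58·544.
So N_1* = 425/0.903 = 471, and then N_2* = 544 - 0.167·471 = 465.

N_1* ≈ 471, N_2* ≈ 465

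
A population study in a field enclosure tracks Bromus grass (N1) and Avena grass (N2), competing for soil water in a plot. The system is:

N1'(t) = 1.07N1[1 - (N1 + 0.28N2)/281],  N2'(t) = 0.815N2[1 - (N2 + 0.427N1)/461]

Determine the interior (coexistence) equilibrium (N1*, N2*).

N1* ≈ 173, N2* ≈ 387

Setting both brackets to zero gives the nullclines N1 + 0.28N2 = 281 and 0.427N1 + N2 = 461.
Substituting N2 = 461 - 0.427N1 into the first: N1(1 - 0.28·0.427) = 281 - 0.28·461.
So N1* = 152/0.88 = 173, and then N2* = 461 - 0.427·173 = 387.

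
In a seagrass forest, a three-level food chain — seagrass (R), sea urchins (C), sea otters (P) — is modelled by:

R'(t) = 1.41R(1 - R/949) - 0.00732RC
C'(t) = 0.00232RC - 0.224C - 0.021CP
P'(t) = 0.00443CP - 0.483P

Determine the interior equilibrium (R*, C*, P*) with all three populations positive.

R* ≈ 412, C* ≈ 109, P* ≈ 34.8

From dP/dt = 0: 0.00443C* = 0.483, so C* = 109.
From dR/dt = 0: 1.41(1 - R*/949) = 0.00732·109, giving R* = 949·(1 - 0.566) = 412.
From dC/dt = 0: 0.00232·412 - 0.224 = 0.021P*, so P* = 0.731/0.021 = 34.8.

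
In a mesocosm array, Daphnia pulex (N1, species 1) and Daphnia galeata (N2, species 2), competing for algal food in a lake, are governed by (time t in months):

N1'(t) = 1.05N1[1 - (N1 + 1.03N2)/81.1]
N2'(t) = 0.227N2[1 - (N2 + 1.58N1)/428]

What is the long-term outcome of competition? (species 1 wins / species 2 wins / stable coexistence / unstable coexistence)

Compare the nullcline intercepts: K1/α12 = 81.1/1.03 = 78.7 < K2 = 428; K2/α21 = 428/1.58 = 271 > K1 = 81.1.
Since the inequalities point opposite ways, species 2 can invade but species 1 cannot.

species 2 excludes species 1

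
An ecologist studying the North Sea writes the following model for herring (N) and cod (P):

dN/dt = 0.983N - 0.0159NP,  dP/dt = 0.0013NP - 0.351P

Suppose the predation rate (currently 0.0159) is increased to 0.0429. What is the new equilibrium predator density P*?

At the interior fixed point, setting dN/dt = 0 with N > 0 fixes P* = (prey growth rate)/(NP coefficient) — independent of the other coefficients.
With the change, P* = 0.983/0.0429 = 22.9; it falls from 61.8.

P* ≈ 22.9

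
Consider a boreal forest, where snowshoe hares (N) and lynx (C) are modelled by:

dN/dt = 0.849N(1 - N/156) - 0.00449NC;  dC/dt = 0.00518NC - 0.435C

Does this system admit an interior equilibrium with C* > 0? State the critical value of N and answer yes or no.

The predator equation gives dC/dt > 0 only when N > 0.435/0.00518 = 84.
Without the predator, N → K = 156. Since 156 > 84, the predator can invade and persist.

Threshold N = 84; K > 84, so yes, the predator persists.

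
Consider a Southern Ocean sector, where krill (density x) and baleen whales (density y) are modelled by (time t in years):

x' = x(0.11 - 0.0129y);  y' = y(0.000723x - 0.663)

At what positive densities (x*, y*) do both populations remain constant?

Set dy/dt = 0 with y > 0: 0.000723x - 0.663 = 0, so x* = 0.663/0.000723 = 917.
Set dx/dt = 0 with x > 0: 0.11 - 0.0129y = 0, so y* = 0.11/0.0129 = 8.53.

x* ≈ 917, y* ≈ 8.53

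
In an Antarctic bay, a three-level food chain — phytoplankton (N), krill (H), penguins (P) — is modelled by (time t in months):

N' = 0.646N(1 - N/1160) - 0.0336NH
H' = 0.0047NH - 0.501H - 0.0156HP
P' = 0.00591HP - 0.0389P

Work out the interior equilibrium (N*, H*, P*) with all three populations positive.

From dP/dt = 0: 0.00591H* = 0.0389, so H* = 6.58.
From dN/dt = 0: 0.646(1 - N*/1160) = 0.0336·6.58, giving N* = 1160·(1 - 0.342) = 763.
From dH/dt = 0: 0.0047·763 - 0.501 = 0.0156P*, so P* = 3.08/0.0156 = 198.

N* ≈ 763, H* ≈ 6.58, P* ≈ 198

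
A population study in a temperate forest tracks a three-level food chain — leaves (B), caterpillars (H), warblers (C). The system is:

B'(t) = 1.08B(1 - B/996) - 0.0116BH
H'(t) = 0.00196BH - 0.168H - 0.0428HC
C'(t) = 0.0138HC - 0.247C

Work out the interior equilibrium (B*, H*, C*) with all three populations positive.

From dC/dt = 0: 0.0138H* = 0.247, so H* = 17.9.
From dB/dt = 0: 1.08(1 - B*/996) = 0.0116·17.9, giving B* = 996·(1 - 0.192) = 805.
From dH/dt = 0: 0.00196·805 - 0.168 = 0.0428C*, so C* = 1.41/0.0428 = 32.9.

B* ≈ 805, H* ≈ 17.9, C* ≈ 32.9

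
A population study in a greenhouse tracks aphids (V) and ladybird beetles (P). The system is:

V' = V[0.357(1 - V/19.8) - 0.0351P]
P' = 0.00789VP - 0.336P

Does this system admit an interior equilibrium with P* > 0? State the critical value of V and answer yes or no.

Threshold V = 42.6; K < 42.6, so no, the predator goes extinct.

The predator equation gives dP/dt > 0 only when V > 0.336/0.00789 = 42.6.
Without the predator, V → K = 19.8. Since 19.8 < 42.6, the predator cannot invade.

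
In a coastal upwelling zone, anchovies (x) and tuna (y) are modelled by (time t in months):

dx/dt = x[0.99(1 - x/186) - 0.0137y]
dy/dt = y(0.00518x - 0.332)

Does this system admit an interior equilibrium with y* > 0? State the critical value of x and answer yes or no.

Threshold x = 64.1; K > 64.1, so yes, the predator persists.

The predator equation gives dy/dt > 0 only when x > 0.332/0.00518 = 64.1.
Without the predator, x → K = 186. Since 186 > 64.1, the predator can invade and persist.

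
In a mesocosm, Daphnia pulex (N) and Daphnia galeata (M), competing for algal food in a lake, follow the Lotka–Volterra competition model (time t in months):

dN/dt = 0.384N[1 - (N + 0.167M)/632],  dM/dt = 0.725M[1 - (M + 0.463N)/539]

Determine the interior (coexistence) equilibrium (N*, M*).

N* ≈ 587, M* ≈ 267

Setting both brackets to zero gives the nullclines N + 0.167M = 632 and 0.463N + M = 539.
Substituting M = 539 - 0.463N into the first: N(1 - 0.167·0.463) = 632 - 0.167·539.
So N* = 542/0.923 = 587, and then M* = 539 - 0.463·587 = 267.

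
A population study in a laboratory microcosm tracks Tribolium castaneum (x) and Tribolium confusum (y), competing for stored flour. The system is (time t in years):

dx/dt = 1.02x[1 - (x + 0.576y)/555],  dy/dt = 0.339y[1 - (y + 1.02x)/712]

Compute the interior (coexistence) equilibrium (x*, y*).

Setting both brackets to zero gives the nullclines x + 0.576y = 555 and 1.02x + y = 712.
Substituting y = 712 - 1.02x into the first: x(1 - 0.576·1.02) = 555 - 0.576·712.
So x* = 145/0.412 = 351, and then y* = 712 - 1.02·351 = 354.

x* ≈ 351, y* ≈ 354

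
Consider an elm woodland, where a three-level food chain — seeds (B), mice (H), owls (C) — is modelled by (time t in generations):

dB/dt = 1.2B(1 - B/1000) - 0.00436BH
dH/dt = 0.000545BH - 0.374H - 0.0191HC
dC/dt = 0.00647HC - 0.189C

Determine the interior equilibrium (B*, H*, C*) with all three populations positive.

B* ≈ 894, H* ≈ 29.2, C* ≈ 5.92

From dC/dt = 0: 0.00647H* = 0.189, so H* = 29.2.
From dB/dt = 0: 1.2(1 - B*/1000) = 0.00436·29.2, giving B* = 1000·(1 - 0.106) = 894.
From dH/dt = 0: 0.000545·894 - 0.374 = 0.0191C*, so C* = 0.113/0.0191 = 5.92.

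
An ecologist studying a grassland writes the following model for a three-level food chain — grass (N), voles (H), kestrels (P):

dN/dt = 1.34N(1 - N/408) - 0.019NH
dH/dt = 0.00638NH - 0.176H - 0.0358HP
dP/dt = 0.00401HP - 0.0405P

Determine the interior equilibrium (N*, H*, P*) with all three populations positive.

From dP/dt = 0: 0.00401H* = 0.0405, so H* = 10.1.
From dN/dt = 0: 1.34(1 - N*/408) = 0.019·10.1, giving N* = 408·(1 - 0.143) = 350.
From dH/dt = 0: 0.00638·350 - 0.176 = 0.0358P*, so P* = 2.05/0.0358 = 57.4.

N* ≈ 350, H* ≈ 10.1, P* ≈ 57.4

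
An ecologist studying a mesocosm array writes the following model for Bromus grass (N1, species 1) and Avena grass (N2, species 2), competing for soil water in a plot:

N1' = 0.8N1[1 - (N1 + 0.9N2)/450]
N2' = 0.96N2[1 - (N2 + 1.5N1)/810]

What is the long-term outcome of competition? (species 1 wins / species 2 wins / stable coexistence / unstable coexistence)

species 2 excludes species 1

Compare the nullcline intercepts: K1/α12 = 450/0.9 = 500 < K2 = 810; K2/α21 = 810/1.5 = 540 > K1 = 450.
Since the inequalities point opposite ways, species 2 can invade but species 1 cannot.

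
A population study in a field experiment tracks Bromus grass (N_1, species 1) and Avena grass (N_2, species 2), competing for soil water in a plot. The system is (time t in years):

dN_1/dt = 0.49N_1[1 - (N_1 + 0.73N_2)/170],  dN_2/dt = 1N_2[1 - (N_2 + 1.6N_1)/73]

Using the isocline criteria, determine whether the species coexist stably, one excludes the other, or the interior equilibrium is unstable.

species 1 excludes species 2

Compare the nullcline intercepts: K1/α12 = 170/0.73 = 233 > K2 = 73; K2/α21 = 73/1.6 = 45.6 < K1 = 170.
Since the inequalities point opposite ways, species 1 can invade but species 2 cannot.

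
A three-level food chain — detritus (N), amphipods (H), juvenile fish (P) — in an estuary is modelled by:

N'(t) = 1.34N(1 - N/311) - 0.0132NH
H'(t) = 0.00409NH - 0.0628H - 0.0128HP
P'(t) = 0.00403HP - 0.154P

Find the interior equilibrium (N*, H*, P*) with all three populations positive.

N* ≈ 194, H* ≈ 38.2, P* ≈ 57.1

From dP/dt = 0: 0.00403H* = 0.154, so H* = 38.2.
From dN/dt = 0: 1.34(1 - N*/311) = 0.0132·38.2, giving N* = 311·(1 - 0.376) = 194.
From dH/dt = 0: 0.00409·194 - 0.0628 = 0.0128P*, so P* = 0.73/0.0128 = 57.1.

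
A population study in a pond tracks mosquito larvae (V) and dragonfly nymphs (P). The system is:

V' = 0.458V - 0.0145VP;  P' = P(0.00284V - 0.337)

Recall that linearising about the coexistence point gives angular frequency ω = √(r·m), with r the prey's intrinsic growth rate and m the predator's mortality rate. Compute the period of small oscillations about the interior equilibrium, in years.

Here r = 0.458 and m = 0.337, so r·m = 0.154.
ω = √0.154 = 0.393 per year, hence T = 2π/ω ≈ 16 years.

T ≈ 16 years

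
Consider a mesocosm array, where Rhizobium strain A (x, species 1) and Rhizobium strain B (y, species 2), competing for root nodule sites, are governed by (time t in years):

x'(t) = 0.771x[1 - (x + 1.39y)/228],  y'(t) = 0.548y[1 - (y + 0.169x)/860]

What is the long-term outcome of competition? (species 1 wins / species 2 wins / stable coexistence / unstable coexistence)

Compare the nullcline intercepts: K1/α12 = 228/1.39 = 164 < K2 = 860; K2/α21 = 860/0.169 = 5090 > K1 = 228.
Since the inequalities point opposite ways, species 2 can invade but species 1 cannot.

species 2 excludes species 1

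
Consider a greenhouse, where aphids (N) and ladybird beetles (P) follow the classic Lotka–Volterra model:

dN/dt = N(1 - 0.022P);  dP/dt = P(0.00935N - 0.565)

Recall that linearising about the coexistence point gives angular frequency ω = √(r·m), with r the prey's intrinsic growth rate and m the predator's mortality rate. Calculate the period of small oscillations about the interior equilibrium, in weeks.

Here r = 1 and m = 0.565, so r·m = 0.565.
ω = √0.565 = 0.752 per week, hence T = 2π/ω ≈ 8.36 weeks.

T ≈ 8.36 weeks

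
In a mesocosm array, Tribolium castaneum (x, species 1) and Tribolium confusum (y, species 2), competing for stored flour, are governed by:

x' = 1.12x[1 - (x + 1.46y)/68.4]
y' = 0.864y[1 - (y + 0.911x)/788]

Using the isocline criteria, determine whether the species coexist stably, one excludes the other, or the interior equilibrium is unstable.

species 2 excludes species 1

Compare the nullcline intercepts: K1/α12 = 68.4/1.46 = 46.8 < K2 = 788; K2/α21 = 788/0.911 = 865 > K1 = 68.4.
Since the inequalities point opposite ways, species 2 can invade but species 1 cannot.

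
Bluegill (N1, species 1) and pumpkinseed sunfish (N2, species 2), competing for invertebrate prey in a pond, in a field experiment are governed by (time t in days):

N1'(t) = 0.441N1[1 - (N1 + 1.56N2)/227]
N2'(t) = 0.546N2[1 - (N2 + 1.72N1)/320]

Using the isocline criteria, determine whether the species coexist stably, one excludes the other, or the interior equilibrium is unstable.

unstable coexistence (outcome depends on initial conditions)

Compare the nullcline intercepts: K1/α12 = 227/1.56 = 146 < K2 = 320; K2/α21 = 320/1.72 = 186 < K1 = 227.
Since both are reversed, neither can invade when rare; the interior point is a saddle.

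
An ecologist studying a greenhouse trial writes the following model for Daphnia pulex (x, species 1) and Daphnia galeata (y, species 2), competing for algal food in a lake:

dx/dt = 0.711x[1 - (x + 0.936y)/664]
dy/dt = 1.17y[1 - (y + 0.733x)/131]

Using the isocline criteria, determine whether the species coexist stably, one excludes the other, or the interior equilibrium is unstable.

species 1 excludes species 2

Compare the nullcline intercepts: K1/α12 = 664/0.936 = 709 > K2 = 131; K2/α21 = 131/0.733 = 179 < K1 = 664.
Since the inequalities point opposite ways, species 1 can invade but species 2 cannot.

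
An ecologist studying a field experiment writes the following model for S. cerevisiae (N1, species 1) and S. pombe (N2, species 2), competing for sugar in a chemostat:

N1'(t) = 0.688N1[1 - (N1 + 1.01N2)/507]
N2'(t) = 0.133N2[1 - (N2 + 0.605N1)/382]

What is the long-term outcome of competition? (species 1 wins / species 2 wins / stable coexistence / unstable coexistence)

Compare the nullcline intercepts: K1/α12 = 507/1.01 = 502 > K2 = 382; K2/α21 = 382/0.605 = 631 > K1 = 507.
Since both inequalities hold, each species can invade when rare, so the interior equilibrium is stable.

stable coexistence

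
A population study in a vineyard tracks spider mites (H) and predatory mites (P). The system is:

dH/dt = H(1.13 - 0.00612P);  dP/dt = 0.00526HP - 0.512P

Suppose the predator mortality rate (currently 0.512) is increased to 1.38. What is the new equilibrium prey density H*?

H* ≈ 262

At the interior fixed point, setting dP/dt = 0 with P > 0 fixes H* = (predator death rate)/(HP coefficient) — independent of the other coefficients.
With the change, H* = 1.38/0.00526 = 262; it rises from 97.3.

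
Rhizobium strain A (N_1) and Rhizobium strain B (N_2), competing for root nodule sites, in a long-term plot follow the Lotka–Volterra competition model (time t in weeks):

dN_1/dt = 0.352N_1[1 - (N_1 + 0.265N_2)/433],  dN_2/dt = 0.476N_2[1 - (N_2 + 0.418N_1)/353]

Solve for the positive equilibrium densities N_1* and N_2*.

Setting both brackets to zero gives the nullclines N_1 + 0.265N_2 = 433 and 0.418N_1 + N_2 = 353.
Substituting N_2 = 353 - 0.418N_1 into the first: N_1(1 - 0.265·0.418) = 433 - 0.265·353.
So N_1* = 339/0.889 = 382, and then N_2* = 353 - 0.418·382 = 193.

N_1* ≈ 382, N_2* ≈ 193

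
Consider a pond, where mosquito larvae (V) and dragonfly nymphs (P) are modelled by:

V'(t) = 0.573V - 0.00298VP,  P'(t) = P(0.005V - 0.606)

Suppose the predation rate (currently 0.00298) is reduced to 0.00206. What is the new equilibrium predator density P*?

At the interior fixed point, setting dV/dt = 0 with V > 0 fixes P* = (prey growth rate)/(VP coefficient) — independent of the other coefficients.
With the change, P* = 0.573/0.00206 = 278; it rises from 192.

P* ≈ 278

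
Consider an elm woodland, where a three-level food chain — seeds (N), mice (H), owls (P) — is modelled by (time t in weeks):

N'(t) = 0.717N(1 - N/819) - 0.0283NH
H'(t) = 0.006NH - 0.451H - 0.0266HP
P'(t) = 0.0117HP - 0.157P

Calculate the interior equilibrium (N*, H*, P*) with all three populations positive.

From dP/dt = 0: 0.0117H* = 0.157, so H* = 13.4.
From dN/dt = 0: 0.717(1 - N*/819) = 0.0283·13.4, giving N* = 819·(1 - 0.53) = 385.
From dH/dt = 0: 0.006·385 - 0.451 = 0.0266P*, so P* = 1.86/0.0266 = 69.9.

N* ≈ 385, H* ≈ 13.4, P* ≈ 69.9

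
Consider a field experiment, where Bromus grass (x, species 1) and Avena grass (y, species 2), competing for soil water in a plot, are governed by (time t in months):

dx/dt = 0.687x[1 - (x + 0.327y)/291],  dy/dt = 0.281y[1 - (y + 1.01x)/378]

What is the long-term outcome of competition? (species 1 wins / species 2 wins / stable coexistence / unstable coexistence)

Compare the nullcline intercepts: K1/α12 = 291/0.327 = 890 > K2 = 378; K2/α21 = 378/1.01 = 374 > K1 = 291.
Since both inequalities hold, each species can invade when rare, so the interior equilibrium is stable.

stable coexistence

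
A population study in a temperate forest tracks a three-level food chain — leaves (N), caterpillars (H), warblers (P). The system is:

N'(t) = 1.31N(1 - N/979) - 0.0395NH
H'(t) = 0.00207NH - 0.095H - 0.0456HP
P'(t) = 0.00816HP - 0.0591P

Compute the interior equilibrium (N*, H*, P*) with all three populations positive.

From dP/dt = 0: 0.00816H* = 0.0591, so H* = 7.24.
From dN/dt = 0: 1.31(1 - N*/979) = 0.0395·7.24, giving N* = 979·(1 - 0.218) = 765.
From dH/dt = 0: 0.00207·765 - 0.095 = 0.0456P*, so P* = 1.49/0.0456 = 32.7.

N* ≈ 765, H* ≈ 7.24, P* ≈ 32.7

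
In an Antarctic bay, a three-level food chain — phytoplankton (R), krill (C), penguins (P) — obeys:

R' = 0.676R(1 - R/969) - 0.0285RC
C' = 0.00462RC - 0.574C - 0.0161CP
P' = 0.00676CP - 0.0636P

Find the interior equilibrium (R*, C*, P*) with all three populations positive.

From dP/dt = 0: 0.00676C* = 0.0636, so C* = 9.41.
From dR/dt = 0: 0.676(1 - R*/969) = 0.0285·9.41, giving R* = 969·(1 - 0.397) = 585.
From dC/dt = 0: 0.00462·585 - 0.574 = 0.0161P*, so P* = 2.13/0.0161 = 132.

R* ≈ 585, C* ≈ 9.41, P* ≈ 132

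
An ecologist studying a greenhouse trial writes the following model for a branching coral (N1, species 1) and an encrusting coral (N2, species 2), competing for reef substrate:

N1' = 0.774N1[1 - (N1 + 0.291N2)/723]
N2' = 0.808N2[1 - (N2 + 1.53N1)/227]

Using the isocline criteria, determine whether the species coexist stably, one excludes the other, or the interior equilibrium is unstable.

Compare the nullcline intercepts: K1/α12 = 723/0.291 = 2480 > K2 = 227; K2/α21 = 227/1.53 = 148 < K1 = 723.
Since the inequalities point opposite ways, species 1 can invade but species 2 cannot.

species 1 excludes species 2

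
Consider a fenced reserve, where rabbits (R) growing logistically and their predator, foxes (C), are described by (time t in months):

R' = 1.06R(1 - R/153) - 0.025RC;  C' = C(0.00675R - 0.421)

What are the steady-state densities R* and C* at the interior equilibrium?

From dC/dt = 0 with C > 0: 0.00675R* = 0.421, so R* = 62.4.
Substitute into dR/dt = 0: 1.06(1 - 62.4/153) = 0.025C*.
The bracket is 0.592, giving C* = 0.628/0.025 = 25.1.

R* ≈ 62.4, C* ≈ 25.1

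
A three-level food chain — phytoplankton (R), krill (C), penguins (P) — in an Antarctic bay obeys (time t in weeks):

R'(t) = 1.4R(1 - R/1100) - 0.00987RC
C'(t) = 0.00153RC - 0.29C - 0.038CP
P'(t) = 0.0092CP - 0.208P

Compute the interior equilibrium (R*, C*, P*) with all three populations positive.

From dP/dt = 0: 0.0092C* = 0.208, so C* = 22.6.
From dR/dt = 0: 1.4(1 - R*/1100) = 0.00987·22.6, giving R* = 1100·(1 - 0.159) = 925.
From dC/dt = 0: 0.00153·925 - 0.29 = 0.038P*, so P* = 1.12/0.038 = 29.6.

R* ≈ 925, C* ≈ 22.6, P* ≈ 29.6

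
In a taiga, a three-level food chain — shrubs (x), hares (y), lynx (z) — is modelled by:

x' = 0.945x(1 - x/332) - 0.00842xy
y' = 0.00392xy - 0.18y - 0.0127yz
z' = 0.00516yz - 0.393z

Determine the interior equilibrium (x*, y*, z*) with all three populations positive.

x* ≈ 107, y* ≈ 76.2, z* ≈ 18.8

From dz/dt = 0: 0.00516y* = 0.393, so y* = 76.2.
From dx/dt = 0: 0.945(1 - x*/332) = 0.00842·76.2, giving x* = 332·(1 - 0.679) = 107.
From dy/dt = 0: 0.00392·107 - 0.18 = 0.0127z*, so z* = 0.238/0.0127 = 18.8.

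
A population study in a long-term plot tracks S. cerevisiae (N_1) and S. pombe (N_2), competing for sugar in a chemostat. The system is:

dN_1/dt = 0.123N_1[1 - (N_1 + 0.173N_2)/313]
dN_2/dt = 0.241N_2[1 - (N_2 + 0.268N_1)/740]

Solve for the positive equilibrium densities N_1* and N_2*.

N_1* ≈ 194, N_2* ≈ 688

Setting both brackets to zero gives the nullclines N_1 + 0.173N_2 = 313 and 0.268N_1 + N_2 = 740.
Substituting N_2 = 740 - 0.268N_1 into the first: N_1(1 - 0.173·0.268) = 313 - 0.173·740.
So N_1* = 185/0.954 = 194, and then N_2* = 740 - 0.268·194 = 688.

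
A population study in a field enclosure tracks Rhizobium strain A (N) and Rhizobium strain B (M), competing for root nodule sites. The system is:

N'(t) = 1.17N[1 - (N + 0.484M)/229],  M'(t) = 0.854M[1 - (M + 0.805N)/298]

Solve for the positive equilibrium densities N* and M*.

N* ≈ 139, M* ≈ 186

Setting both brackets to zero gives the nullclines N + 0.484M = 229 and 0.805N + M = 298.
Substituting M = 298 - 0.805N into the first: N(1 - 0.484·0.805) = 229 - 0.484·298.
So N* = 84.8/0.61 = 139, and then M* = 298 - 0.805·139 = 186.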